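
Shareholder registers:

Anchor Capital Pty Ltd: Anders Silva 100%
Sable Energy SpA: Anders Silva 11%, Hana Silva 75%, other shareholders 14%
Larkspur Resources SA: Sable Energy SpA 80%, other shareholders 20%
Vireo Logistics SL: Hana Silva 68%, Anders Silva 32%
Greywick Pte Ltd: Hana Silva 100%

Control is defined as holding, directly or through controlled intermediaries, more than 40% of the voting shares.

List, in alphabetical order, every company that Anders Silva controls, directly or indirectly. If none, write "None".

Anders holds 100% of Anchor, so Anders controls Anchor.
No other company's threshold is met.

Anchor Capital Pty Ltd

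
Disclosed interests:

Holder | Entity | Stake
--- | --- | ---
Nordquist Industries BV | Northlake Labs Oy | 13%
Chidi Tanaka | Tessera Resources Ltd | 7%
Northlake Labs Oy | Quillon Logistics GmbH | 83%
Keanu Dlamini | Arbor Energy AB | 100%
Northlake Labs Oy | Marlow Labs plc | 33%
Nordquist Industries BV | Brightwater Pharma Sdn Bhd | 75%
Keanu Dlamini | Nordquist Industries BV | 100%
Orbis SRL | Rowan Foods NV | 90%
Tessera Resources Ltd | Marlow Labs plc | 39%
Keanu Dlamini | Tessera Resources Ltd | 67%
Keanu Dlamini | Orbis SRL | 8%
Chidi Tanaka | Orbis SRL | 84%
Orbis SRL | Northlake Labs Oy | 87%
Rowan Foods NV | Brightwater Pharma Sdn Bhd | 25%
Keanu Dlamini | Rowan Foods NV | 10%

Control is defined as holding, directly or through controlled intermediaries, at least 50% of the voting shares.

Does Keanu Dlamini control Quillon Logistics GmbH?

Keanu holds 100% of Nordquist, so Keanu controls Nordquist.
Keanu holds 67% of Tessera, so Keanu controls Tessera.
Keanu holds 100% of Arbor, so Keanu controls Arbor.
Nordquist holds 75% of Brightwater, so Keanu controls Brightwater.
Neither Keanu nor any entity Keanu controls holds any voting interest in Quillon.
So Keanu does not control Quillon.

No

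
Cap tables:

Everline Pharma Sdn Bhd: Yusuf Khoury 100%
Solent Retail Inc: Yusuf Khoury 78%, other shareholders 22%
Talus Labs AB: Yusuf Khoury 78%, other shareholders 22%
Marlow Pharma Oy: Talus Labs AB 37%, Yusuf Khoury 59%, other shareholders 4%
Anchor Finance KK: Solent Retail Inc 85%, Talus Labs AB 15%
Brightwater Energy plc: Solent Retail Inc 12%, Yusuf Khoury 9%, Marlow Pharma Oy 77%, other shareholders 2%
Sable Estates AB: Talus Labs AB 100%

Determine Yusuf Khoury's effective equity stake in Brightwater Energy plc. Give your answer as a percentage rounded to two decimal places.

Yusuf reaches Brightwater along 4 paths.
Via Solent: 78% × 12% = 9.36%.
Direct stake: 9% = 9%.
Via Talus → Marlow: 78% × 37% × 77% = 22.2222%.
Via Marlow: 59% × 77% = 45.43%.
Total: 9.36% + 9% + 22.2222% + 45.43% = 86.0122%.
Rounded: 86.01%.

86.01%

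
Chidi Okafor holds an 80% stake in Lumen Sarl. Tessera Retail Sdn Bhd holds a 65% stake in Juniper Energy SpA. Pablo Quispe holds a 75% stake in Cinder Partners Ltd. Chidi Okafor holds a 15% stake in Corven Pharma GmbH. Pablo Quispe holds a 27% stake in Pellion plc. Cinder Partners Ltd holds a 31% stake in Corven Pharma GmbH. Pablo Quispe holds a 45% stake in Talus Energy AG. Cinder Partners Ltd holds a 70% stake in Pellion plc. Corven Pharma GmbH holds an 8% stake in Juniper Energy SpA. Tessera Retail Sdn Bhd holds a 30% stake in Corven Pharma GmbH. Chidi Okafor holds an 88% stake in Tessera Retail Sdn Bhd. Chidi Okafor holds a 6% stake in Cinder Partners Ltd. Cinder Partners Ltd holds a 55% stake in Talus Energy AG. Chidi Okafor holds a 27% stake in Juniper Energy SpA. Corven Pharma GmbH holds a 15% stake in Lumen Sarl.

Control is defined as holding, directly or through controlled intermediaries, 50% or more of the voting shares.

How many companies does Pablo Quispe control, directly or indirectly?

3

Pablo holds 75% of Cinder, so Pablo controls Cinder.
Cinder and Pablo together hold 70% + 27% = 97% of Pellion, so Pablo controls Pellion.
Cinder and Pablo together hold 55% + 45% = 100% of Talus, so Pablo controls Talus.
No other company's threshold is met.
Pablo controls 3 companies.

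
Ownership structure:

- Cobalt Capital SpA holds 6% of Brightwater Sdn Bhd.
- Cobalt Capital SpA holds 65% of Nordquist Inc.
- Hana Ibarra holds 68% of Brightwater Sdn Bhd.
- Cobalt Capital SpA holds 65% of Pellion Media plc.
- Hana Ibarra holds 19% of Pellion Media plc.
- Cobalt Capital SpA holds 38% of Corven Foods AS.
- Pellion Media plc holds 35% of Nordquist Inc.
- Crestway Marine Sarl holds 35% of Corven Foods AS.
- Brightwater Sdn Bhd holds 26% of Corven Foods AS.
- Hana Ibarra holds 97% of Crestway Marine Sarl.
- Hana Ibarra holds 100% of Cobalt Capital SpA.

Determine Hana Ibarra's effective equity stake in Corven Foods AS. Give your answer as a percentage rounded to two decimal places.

Hana reaches Corven along 4 paths.
Via Crestway: 97% × 35% = 33.95%.
Via Cobalt: 100% × 38% = 38%.
Via Brightwater: 68% × 26% = 17.68%.
Via Cobalt → Brightwater: 100% × 6% × 26% = 1.56%.
Total: 33.95% + 38% + 17.68% + 1.56% = 91.19%.

91.19%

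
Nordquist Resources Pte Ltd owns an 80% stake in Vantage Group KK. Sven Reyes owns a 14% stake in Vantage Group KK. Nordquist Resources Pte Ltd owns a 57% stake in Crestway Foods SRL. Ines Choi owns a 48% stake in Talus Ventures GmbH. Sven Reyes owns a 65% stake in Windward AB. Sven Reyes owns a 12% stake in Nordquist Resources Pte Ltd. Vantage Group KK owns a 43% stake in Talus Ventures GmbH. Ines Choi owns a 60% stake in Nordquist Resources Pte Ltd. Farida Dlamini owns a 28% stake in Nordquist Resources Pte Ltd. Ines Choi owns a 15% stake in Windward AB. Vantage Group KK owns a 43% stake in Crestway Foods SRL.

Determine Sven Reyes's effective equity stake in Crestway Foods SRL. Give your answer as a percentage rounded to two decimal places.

16.99%

Sven reaches Crestway along 3 paths.
Via Nordquist: 12% × 57% = 6.84%.
Via Nordquist → Vantage: 12% × 80% × 43% = 4.128%.
Via Vantage: 14% × 43% = 6.02%.
Total: 6.84% + 4.128% + 6.02% = 16.988%.
Rounded: 16.99%.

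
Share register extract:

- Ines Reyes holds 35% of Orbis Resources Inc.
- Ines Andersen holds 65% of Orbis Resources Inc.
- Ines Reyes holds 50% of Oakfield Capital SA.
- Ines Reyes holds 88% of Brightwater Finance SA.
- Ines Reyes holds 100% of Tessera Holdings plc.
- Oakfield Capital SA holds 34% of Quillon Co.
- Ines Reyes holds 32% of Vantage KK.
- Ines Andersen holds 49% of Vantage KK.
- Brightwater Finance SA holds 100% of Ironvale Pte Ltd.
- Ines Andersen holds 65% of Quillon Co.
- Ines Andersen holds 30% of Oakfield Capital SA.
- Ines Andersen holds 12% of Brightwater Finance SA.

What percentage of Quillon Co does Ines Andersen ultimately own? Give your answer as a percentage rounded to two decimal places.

Ines Andersen reaches Quillon along 2 paths.
Direct stake: 65% = 65%.
Via Oakfield: 30% × 34% = 10.2%.
Total: 65% + 10.2% = 75.2%.
Rounded: 75.20%.

75.20%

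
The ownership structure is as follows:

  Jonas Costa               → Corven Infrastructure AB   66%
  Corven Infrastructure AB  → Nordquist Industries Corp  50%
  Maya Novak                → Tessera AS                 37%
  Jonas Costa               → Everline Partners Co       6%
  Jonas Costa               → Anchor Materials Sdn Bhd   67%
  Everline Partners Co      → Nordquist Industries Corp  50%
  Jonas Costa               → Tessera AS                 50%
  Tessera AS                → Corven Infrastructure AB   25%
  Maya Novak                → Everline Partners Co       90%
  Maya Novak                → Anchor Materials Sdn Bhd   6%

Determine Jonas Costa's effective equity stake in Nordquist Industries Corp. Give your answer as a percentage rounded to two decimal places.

Jonas reaches Nordquist along 3 paths.
Via Corven: 66% × 50% = 33%.
Via Tessera → Corven: 50% × 25% × 50% = 6.25%.
Via Everline: 6% × 50% = 3%.
Total: 33% + 6.25% + 3% = 42.25%.

42.25%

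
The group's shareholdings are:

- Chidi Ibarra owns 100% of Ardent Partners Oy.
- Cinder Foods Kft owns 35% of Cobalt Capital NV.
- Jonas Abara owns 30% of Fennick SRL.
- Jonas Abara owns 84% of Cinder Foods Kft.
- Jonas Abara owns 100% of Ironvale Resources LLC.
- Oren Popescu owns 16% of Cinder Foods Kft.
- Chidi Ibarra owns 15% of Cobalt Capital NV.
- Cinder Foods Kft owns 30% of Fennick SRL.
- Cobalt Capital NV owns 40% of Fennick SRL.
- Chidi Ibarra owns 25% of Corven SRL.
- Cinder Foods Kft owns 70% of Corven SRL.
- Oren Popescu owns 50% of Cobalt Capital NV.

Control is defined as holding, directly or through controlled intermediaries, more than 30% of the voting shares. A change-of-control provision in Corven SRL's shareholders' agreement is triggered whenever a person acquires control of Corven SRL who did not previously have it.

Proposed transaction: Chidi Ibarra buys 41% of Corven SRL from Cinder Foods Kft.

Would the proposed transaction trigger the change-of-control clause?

Yes

The purchase adds only to Chidi's holdings (Cinder's stake shrinks), so Chidi is the only person who could newly come to control Corven.
Chidi holds 100% of Ardent, so Chidi controls Ardent.
In Corven, Chidi's side holds only 25%, not > 30%.
So before the transaction, Chidi does not control Corven.
After the purchase, Chidi's direct stake in Corven rises to 25% + 41% = 66%, and Cinder's stake falls to 29%.
Chidi holds 66% of Corven, so Chidi controls Corven.
Chidi did not control Corven before and does after, so the clause is triggered.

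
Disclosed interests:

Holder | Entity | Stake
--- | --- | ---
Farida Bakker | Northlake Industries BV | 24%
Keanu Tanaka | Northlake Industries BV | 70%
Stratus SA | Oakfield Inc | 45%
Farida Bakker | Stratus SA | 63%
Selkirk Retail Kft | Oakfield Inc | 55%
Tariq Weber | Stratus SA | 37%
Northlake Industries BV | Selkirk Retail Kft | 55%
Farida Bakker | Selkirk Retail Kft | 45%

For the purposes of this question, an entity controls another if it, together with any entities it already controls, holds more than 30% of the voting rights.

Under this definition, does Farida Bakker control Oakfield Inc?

Farida holds 45% of Selkirk, so Farida controls Selkirk.
Farida holds 63% of Stratus, so Farida controls Stratus.
Stratus and Selkirk together hold 45% + 55% = 100% of Oakfield, so Farida controls Oakfield.

Yes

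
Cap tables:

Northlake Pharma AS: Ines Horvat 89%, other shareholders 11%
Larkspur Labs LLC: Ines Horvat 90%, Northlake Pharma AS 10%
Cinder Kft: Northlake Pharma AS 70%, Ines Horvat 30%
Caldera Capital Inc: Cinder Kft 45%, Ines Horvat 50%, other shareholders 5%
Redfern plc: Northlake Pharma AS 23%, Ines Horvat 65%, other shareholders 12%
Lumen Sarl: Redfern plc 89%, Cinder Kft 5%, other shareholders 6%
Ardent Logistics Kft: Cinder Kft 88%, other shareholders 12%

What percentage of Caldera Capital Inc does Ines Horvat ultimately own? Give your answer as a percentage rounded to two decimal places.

Ines reaches Caldera along 3 paths.
Via Northlake → Cinder: 89% × 70% × 45% = 28.035%.
Via Cinder: 30% × 45% = 13.5%.
Direct stake: 50% = 50%.
Total: 28.035% + 13.5% + 50% = 91.535%.
Rounded: 91.54%.

91.54%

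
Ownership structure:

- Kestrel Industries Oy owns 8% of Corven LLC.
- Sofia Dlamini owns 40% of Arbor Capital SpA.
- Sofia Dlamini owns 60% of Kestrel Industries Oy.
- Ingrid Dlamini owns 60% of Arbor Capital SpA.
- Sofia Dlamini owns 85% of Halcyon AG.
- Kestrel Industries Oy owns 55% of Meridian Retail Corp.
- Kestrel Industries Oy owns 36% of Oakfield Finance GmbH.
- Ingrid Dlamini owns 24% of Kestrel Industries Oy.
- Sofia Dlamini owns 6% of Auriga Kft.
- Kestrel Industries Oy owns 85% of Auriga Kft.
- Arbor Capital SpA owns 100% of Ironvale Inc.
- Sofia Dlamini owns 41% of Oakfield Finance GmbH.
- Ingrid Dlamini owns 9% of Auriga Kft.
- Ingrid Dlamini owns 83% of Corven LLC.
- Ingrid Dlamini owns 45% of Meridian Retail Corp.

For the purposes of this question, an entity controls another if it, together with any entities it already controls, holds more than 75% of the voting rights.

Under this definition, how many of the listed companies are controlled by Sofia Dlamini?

Sofia holds 85% of Halcyon, so Sofia controls Halcyon.
No other company's threshold is met.
Sofia controls 1 company.

1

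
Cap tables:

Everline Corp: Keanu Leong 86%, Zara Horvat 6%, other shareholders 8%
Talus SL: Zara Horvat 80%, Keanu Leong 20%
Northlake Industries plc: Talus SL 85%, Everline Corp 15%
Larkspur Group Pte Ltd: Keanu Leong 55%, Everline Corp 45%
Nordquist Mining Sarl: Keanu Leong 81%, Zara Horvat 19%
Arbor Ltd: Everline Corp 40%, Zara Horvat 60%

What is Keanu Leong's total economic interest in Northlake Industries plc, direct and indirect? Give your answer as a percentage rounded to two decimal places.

29.90%

Keanu reaches Northlake along 2 paths.
Via Talus: 20% × 85% = 17%.
Via Everline: 86% × 15% = 12.9%.
Total: 17% + 12.9% = 29.9%.
Rounded: 29.90%.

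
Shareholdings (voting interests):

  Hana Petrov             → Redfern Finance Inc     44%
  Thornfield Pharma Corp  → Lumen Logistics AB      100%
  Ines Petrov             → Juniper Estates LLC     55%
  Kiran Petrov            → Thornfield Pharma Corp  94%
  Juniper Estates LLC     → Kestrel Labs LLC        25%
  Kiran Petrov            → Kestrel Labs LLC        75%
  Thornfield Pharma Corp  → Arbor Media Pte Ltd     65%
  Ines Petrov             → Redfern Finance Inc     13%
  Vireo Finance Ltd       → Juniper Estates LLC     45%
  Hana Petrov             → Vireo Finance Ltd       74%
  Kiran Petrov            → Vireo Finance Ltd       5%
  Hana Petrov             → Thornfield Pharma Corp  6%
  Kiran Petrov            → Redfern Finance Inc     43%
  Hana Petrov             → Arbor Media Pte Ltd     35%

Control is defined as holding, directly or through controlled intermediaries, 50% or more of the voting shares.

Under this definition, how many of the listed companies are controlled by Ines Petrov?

1

Ines holds 55% of Juniper, so Ines controls Juniper.
No other company's threshold is met.
Ines controls 1 company.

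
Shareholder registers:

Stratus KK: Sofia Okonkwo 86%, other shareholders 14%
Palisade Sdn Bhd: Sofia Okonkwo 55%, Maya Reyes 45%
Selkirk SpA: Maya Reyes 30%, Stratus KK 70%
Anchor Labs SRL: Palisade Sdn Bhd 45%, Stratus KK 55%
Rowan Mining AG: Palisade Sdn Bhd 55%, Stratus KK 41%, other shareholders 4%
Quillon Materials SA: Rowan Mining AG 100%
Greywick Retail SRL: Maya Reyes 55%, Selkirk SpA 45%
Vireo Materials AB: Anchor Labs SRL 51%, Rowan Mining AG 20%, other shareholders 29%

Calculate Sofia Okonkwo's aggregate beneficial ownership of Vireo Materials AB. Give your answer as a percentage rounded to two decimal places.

Sofia reaches Vireo along 4 paths.
Via Palisade → Anchor: 55% × 45% × 51% = 12.6225%.
Via Stratus → Anchor: 86% × 55% × 51% = 24.123%.
Via Palisade → Rowan: 55% × 55% × 20% = 6.05%.
Via Stratus → Rowan: 86% × 41% × 20% = 7.052%.
Total: 12.6225% + 24.123% + 6.05% + 7.052% = 49.8475%.
Rounded: 49.85%.

49.85%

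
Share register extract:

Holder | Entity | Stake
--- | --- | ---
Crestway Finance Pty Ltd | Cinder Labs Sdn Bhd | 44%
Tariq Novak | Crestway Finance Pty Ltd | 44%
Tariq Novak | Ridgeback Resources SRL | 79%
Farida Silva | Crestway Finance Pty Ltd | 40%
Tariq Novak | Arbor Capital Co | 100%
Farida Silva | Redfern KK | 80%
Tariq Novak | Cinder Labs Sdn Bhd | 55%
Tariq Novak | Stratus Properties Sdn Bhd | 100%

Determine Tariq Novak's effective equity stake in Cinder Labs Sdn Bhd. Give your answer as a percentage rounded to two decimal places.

74.36%

Tariq reaches Cinder along 2 paths.
Direct stake: 55% = 55%.
Via Crestway: 44% × 44% = 19.36%.
Total: 55% + 19.36% = 74.36%.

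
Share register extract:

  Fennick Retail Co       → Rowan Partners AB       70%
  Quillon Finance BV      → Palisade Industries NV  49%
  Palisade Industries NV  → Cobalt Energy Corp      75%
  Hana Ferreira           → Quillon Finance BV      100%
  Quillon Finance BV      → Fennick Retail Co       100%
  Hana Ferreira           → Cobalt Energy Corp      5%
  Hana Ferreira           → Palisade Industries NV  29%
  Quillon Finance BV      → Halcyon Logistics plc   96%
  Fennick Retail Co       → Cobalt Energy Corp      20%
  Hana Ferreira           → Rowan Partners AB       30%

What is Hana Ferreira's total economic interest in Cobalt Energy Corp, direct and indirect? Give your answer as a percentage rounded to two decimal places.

83.50%

Hana reaches Cobalt along 4 paths.
Via Palisade: 29% × 75% = 21.75%.
Via Quillon → Palisade: 100% × 49% × 75% = 36.75%.
Direct stake: 5% = 5%.
Via Quillon → Fennick: 100% × 100% × 20% = 20%.
Total: 21.75% + 36.75% + 5% + 20% = 83.5%.
Rounded: 83.50%.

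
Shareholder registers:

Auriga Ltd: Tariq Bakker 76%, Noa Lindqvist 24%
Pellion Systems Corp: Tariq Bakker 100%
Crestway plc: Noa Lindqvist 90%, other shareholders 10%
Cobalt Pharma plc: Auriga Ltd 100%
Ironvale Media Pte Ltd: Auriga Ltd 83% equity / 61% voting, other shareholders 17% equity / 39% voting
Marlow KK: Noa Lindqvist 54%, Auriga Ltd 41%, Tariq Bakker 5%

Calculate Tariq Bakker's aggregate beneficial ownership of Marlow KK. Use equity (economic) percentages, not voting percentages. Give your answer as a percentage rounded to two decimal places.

36.16%

Tariq reaches Marlow along 2 paths.
Via Auriga: 76% × 41% = 31.16%.
Direct stake: 5% = 5%.
Total: 31.16% + 5% = 36.16%.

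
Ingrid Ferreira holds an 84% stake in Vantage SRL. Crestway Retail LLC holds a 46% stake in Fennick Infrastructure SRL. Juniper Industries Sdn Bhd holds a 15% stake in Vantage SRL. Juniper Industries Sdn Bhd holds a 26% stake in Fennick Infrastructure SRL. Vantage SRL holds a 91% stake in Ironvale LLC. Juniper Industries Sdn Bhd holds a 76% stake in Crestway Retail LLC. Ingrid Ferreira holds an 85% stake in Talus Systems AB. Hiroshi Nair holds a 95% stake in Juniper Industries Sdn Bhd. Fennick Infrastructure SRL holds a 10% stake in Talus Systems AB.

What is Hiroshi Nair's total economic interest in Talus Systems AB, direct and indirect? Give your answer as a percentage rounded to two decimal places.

Hiroshi reaches Talus along 2 paths.
Via Juniper → Crestway → Fennick: 95% × 76% × 46% × 10% = 3.3212%.
Via Juniper → Fennick: 95% × 26% × 10% = 2.47%.
Total: 3.3212% + 2.47% = 5.7912%.
Rounded: 5.79%.

5.79%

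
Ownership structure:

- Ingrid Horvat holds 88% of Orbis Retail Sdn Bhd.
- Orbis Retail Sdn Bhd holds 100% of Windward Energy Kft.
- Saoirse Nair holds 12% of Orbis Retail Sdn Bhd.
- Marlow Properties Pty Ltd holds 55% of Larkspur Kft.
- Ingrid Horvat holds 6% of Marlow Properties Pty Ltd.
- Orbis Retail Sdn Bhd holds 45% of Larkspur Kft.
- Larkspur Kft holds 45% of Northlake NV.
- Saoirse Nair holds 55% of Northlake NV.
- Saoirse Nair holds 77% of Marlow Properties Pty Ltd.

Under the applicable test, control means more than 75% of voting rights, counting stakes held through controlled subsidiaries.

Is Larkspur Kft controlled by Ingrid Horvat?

Ingrid holds 88% of Orbis, so Ingrid controls Orbis.
Orbis holds 100% of Windward, so Ingrid controls Windward.
In Larkspur, Ingrid's side holds only 45%, not > 75%.
So Ingrid does not control Larkspur.

No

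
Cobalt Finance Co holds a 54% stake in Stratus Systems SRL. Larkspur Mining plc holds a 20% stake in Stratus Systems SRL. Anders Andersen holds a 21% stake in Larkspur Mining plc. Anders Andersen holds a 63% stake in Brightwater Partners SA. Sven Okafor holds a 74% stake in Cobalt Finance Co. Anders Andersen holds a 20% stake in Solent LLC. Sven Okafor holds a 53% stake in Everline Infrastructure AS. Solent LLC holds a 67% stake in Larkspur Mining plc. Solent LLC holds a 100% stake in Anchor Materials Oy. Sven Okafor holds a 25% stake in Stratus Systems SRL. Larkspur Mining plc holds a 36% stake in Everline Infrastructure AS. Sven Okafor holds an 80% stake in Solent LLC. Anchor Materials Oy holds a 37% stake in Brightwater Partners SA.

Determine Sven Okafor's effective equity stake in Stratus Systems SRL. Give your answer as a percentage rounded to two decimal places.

Sven reaches Stratus along 3 paths.
Direct stake: 25% = 25%.
Via Cobalt: 74% × 54% = 39.96%.
Via Solent → Larkspur: 80% × 67% × 20% = 10.72%.
Total: 25% + 39.96% + 10.72% = 75.68%.

75.68%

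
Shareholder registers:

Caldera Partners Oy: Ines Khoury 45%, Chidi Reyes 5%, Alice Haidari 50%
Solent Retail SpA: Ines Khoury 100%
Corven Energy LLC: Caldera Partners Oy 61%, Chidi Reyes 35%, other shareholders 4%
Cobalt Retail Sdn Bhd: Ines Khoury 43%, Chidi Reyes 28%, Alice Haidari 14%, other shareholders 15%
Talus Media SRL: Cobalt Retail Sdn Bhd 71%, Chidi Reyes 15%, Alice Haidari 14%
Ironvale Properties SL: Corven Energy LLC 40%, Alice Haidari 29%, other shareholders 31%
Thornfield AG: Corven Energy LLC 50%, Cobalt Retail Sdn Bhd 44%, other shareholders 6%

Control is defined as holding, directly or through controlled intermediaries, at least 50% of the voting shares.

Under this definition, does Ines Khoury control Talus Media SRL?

No

Ines holds 100% of Solent, so Ines controls Solent.
Neither Ines nor any entity Ines controls holds any voting interest in Talus.
So Ines does not control Talus.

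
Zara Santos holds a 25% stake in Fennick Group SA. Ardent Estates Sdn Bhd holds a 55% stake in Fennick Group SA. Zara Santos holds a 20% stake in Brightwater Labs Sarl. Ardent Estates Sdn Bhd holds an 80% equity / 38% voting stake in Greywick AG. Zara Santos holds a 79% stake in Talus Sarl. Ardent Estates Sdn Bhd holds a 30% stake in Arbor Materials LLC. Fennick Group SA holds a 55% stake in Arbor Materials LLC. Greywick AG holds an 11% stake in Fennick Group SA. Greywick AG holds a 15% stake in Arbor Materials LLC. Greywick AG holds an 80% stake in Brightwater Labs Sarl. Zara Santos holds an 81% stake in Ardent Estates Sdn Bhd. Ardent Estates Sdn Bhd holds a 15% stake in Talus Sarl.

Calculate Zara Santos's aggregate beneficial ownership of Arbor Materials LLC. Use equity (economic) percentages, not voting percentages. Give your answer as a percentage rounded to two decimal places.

Zara reaches Arbor along 5 paths.
Via Ardent → Greywick → Fennick: 81% × 80% × 11% × 55% = 3.9204%.
Via Ardent → Fennick: 81% × 55% × 55% = 24.5025%.
Via Fennick: 25% × 55% = 13.75%.
Via Ardent: 81% × 30% = 24.3%.
Via Ardent → Greywick: 81% × 80% × 15% = 9.72%.
Total: 3.9204% + 24.5025% + 13.75% + 24.3% + 9.72% = 76.1929%.
Rounded: 76.19%.

76.19%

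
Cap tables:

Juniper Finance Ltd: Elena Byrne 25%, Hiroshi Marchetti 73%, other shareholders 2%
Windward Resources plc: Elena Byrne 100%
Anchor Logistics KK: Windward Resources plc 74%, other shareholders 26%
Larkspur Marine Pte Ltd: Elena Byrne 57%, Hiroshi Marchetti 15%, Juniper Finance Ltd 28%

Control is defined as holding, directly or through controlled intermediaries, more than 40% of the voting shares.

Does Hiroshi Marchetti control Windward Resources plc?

No

Hiroshi holds 73% of Juniper, so Hiroshi controls Juniper.
Hiroshi and Juniper together hold 15% + 28% = 43% of Larkspur, so Hiroshi controls Larkspur.
Neither Hiroshi nor any entity Hiroshi controls holds any voting interest in Windward.
So Hiroshi does not control Windward.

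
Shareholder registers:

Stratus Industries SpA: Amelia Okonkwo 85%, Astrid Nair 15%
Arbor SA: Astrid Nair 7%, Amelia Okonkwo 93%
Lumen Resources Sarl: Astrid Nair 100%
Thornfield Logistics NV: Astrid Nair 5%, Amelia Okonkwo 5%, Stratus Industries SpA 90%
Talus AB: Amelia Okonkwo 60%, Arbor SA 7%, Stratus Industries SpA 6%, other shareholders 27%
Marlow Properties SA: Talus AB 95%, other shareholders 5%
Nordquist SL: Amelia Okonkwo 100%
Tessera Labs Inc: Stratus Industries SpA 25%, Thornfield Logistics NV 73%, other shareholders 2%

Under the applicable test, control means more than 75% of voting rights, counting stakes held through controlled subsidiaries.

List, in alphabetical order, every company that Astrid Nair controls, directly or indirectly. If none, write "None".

Astrid holds 100% of Lumen, so Astrid controls Lumen.
No other company's threshold is met.

Lumen Resources Sarl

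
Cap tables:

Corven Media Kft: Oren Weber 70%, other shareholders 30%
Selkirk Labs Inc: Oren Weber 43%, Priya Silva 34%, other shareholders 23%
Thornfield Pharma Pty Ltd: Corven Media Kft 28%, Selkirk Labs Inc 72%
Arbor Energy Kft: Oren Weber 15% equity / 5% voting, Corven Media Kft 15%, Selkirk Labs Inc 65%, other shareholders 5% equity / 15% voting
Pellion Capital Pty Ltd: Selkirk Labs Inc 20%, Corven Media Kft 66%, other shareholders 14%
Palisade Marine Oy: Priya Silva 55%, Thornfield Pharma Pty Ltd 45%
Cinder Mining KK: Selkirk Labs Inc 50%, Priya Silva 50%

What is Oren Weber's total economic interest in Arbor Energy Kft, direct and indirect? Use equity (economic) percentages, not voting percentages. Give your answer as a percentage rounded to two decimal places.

53.45%

Oren reaches Arbor along 3 paths.
Direct stake: 15% = 15%.
Via Corven: 70% × 15% = 10.5%.
Via Selkirk: 43% × 65% = 27.95%.
Total: 15% + 10.5% + 27.95% = 53.45%.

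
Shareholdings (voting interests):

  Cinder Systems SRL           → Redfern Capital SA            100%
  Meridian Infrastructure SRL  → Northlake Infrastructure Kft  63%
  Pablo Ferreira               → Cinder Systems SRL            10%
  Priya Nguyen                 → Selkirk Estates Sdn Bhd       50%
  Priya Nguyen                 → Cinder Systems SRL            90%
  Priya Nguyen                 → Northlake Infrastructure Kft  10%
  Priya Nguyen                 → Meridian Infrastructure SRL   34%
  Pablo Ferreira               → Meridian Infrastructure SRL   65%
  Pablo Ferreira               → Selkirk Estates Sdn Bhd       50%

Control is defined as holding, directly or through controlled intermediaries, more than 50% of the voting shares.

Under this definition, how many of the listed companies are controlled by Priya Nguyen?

2

Priya holds 90% of Cinder, so Priya controls Cinder.
Cinder holds 100% of Redfern, so Priya controls Redfern.
No other company's threshold is met.
Priya controls 2 companies.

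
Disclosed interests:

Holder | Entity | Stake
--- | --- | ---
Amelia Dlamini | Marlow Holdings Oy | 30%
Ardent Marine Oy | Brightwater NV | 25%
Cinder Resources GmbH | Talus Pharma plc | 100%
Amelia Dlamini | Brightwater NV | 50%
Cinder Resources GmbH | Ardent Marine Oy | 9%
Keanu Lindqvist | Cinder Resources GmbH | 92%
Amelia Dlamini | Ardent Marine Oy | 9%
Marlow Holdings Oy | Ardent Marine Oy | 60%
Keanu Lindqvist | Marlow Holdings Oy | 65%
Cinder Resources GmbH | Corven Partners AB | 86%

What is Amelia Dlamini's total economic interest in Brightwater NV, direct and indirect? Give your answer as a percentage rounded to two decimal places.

Amelia reaches Brightwater along 3 paths.
Via Ardent: 9% × 25% = 2.25%.
Via Marlow → Ardent: 30% × 60% × 25% = 4.5%.
Direct stake: 50% = 50%.
Total: 2.25% + 4.5% + 50% = 56.75%.

56.75%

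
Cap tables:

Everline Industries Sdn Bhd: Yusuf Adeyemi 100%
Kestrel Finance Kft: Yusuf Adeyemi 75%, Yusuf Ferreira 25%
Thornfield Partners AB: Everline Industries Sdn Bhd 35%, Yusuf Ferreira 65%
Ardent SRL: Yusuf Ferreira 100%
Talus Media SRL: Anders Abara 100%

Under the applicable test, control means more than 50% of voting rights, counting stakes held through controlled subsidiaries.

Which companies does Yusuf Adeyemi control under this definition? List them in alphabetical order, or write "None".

Everline Industries Sdn Bhd, Kestrel Finance Kft

Yusuf Adeyemi holds 100% of Everline, so Yusuf Adeyemi controls Everline.
Yusuf Adeyemi holds 75% of Kestrel, so Yusuf Adeyemi controls Kestrel.
No other company's threshold is met.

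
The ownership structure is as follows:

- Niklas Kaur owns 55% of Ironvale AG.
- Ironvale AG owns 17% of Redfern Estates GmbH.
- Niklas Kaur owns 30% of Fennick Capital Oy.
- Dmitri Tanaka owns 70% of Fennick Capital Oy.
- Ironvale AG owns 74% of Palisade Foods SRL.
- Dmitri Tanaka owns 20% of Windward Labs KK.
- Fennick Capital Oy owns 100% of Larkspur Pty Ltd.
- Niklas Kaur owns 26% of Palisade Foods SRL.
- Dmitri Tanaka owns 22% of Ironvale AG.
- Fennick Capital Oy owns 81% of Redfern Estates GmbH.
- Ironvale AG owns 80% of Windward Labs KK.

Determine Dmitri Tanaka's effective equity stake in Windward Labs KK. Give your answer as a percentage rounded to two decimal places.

Dmitri reaches Windward along 2 paths.
Direct stake: 20% = 20%.
Via Ironvale: 22% × 80% = 17.6%.
Total: 20% + 17.6% = 37.6%.
Rounded: 37.60%.

37.60%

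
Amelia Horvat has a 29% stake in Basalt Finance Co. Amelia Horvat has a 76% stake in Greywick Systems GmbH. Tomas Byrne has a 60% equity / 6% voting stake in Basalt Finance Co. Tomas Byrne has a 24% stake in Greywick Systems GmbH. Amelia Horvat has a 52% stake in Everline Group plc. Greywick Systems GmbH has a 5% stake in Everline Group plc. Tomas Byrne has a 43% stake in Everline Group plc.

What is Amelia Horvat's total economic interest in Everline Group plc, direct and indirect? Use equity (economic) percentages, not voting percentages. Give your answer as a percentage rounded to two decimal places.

Amelia reaches Everline along 2 paths.
Via Greywick: 76% × 5% = 3.8%.
Direct stake: 52% = 52%.
Total: 3.8% + 52% = 55.8%.
Rounded: 55.80%.

55.80%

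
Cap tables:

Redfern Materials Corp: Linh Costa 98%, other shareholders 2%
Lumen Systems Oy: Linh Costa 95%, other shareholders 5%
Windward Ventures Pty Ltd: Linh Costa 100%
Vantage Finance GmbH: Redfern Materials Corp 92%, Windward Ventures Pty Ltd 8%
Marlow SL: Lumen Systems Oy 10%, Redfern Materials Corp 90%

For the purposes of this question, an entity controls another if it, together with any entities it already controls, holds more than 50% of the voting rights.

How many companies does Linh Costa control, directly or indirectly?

Linh holds 98% of Redfern, so Linh controls Redfern.
Linh holds 95% of Lumen, so Linh controls Lumen.
Linh holds 100% of Windward, so Linh controls Windward.
Redfern and Windward together hold 92% + 8% = 100% of Vantage, so Linh controls Vantage.
Lumen and Redfern together hold 10% + 90% = 100% of Marlow, so Linh controls Marlow.
Linh controls 5 companies.

5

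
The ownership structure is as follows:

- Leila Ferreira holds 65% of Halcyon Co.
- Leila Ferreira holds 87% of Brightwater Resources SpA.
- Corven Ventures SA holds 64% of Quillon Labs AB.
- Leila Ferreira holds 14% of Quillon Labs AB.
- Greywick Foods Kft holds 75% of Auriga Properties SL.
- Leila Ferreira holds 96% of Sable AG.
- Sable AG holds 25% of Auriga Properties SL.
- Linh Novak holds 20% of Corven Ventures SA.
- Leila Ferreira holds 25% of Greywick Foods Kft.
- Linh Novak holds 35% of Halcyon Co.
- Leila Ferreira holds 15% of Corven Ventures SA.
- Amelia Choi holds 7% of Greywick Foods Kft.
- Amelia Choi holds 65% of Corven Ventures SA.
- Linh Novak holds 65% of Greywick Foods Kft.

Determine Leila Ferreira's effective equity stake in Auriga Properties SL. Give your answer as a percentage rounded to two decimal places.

42.75%

Leila reaches Auriga along 2 paths.
Via Sable: 96% × 25% = 24%.
Via Greywick: 25% × 75% = 18.75%.
Total: 24% + 18.75% = 42.75%.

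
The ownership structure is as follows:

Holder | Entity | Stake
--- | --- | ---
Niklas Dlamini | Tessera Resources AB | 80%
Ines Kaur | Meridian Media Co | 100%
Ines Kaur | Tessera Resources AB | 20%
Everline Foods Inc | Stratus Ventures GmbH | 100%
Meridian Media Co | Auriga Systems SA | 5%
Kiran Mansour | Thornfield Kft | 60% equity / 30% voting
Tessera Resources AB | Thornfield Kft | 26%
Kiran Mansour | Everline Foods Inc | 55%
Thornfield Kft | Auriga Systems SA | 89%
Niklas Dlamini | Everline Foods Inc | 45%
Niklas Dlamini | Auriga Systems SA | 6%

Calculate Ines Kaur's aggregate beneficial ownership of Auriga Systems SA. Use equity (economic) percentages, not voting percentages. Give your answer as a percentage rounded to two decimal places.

9.63%

Ines reaches Auriga along 2 paths.
Via Meridian: 100% × 5% = 5%.
Via Tessera → Thornfield: 20% × 26% × 89% = 4.628%.
Total: 5% + 4.628% = 9.628%.
Rounded: 9.63%.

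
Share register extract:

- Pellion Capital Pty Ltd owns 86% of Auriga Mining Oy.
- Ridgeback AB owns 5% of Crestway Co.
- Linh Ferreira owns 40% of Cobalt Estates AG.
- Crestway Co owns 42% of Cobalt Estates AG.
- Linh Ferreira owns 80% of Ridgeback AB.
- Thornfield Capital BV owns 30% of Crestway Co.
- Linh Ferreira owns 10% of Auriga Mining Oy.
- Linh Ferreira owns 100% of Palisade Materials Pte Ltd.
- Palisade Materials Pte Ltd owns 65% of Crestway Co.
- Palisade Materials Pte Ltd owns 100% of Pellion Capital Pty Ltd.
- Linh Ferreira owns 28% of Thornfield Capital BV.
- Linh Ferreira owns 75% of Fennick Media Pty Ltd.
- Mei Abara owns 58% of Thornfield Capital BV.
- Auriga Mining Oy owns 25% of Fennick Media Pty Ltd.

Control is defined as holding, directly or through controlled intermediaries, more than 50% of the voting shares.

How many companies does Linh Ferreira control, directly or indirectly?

Linh holds 100% of Palisade, so Linh controls Palisade.
Linh holds 80% of Ridgeback, so Linh controls Ridgeback.
Palisade holds 100% of Pellion, so Linh controls Pellion.
Palisade and Ridgeback together hold 65% + 5% = 70% of Crestway, so Linh controls Crestway.
Pellion and Linh together hold 86% + 10% = 96% of Auriga, so Linh controls Auriga.
Crestway and Linh together hold 42% + 40% = 82% of Cobalt, so Linh controls Cobalt.
Linh and Auriga together hold 75% + 25% = 100% of Fennick, so Linh controls Fennick.
No other company's threshold is met.
Linh controls 7 companies.

7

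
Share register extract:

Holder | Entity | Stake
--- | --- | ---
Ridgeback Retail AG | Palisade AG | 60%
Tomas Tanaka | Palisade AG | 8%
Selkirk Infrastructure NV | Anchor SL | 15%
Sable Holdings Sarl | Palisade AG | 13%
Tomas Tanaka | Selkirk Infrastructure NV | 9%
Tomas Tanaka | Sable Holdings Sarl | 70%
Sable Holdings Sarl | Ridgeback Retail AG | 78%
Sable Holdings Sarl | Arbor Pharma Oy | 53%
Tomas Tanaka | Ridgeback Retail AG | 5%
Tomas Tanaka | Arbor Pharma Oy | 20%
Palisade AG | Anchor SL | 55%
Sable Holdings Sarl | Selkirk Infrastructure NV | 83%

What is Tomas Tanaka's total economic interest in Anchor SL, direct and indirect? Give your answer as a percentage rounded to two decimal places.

Tomas reaches Anchor along 6 paths.
Via Sable → Palisade: 70% × 13% × 55% = 5.005%.
Via Ridgeback → Palisade: 5% × 60% × 55% = 1.65%.
Via Sable → Ridgeback → Palisade: 70% × 78% × 60% × 55% = 18.018%.
Via Palisade: 8% × 55% = 4.4%.
Via Sable → Selkirk: 70% × 83% × 15% = 8.715%.
Via Selkirk: 9% × 15% = 1.35%.
Total: 5.005% + 1.65% + 18.018% + 4.4% + 8.715% + 1.35% = 39.138%.
Rounded: 39.14%.

39.14%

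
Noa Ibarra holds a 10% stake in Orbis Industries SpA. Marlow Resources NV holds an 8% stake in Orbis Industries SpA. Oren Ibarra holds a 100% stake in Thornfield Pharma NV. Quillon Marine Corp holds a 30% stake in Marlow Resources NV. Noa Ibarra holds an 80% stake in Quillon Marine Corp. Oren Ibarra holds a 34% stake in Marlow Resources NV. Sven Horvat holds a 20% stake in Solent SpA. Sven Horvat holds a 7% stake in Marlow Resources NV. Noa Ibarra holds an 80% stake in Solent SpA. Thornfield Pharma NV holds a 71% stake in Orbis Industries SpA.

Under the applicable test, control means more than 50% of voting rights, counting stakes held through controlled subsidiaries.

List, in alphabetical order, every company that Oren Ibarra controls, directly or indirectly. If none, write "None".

Oren holds 100% of Thornfield, so Oren controls Thornfield.
Thornfield holds 71% of Orbis, so Oren controls Orbis.
No other company's threshold is met.

Orbis Industries SpA, Thornfield Pharma NV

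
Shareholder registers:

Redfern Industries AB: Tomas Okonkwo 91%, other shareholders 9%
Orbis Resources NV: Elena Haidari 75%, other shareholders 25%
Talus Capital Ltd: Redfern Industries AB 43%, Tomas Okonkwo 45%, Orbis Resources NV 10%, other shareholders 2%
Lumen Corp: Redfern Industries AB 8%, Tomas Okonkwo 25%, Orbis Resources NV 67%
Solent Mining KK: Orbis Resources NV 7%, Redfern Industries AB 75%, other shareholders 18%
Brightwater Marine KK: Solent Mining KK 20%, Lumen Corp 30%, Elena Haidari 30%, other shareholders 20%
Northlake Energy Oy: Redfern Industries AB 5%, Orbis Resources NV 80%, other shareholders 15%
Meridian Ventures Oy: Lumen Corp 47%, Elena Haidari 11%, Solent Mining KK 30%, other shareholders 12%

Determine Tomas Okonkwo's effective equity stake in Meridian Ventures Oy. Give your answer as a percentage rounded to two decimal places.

Tomas reaches Meridian along 3 paths.
Via Redfern → Lumen: 91% × 8% × 47% = 3.4216%.
Via Lumen: 25% × 47% = 11.75%.
Via Redfern → Solent: 91% × 75% × 30% = 20.475%.
Total: 3.4216% + 11.75% + 20.475% = 35.6466%.
Rounded: 35.65%.

35.65%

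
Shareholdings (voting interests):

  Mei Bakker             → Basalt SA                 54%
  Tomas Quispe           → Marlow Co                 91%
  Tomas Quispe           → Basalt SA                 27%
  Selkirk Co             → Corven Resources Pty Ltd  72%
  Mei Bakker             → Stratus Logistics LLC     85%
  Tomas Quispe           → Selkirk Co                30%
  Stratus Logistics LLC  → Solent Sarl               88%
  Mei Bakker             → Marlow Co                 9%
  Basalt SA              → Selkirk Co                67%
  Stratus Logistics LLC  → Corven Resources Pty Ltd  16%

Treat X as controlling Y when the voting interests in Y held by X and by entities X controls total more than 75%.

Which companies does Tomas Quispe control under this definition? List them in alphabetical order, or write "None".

Tomas holds 91% of Marlow, so Tomas controls Marlow.
No other company's threshold is met.

Marlow Co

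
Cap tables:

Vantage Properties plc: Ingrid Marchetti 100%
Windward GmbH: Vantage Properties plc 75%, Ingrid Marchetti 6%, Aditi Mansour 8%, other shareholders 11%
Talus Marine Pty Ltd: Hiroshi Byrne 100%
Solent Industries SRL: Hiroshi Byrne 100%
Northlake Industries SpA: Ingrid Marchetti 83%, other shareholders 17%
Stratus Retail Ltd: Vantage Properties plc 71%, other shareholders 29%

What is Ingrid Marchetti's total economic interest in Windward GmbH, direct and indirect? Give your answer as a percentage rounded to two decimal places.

Ingrid reaches Windward along 2 paths.
Via Vantage: 100% × 75% = 75%.
Direct stake: 6% = 6%.
Total: 75% + 6% = 81%.
Rounded: 81.00%.

81.00%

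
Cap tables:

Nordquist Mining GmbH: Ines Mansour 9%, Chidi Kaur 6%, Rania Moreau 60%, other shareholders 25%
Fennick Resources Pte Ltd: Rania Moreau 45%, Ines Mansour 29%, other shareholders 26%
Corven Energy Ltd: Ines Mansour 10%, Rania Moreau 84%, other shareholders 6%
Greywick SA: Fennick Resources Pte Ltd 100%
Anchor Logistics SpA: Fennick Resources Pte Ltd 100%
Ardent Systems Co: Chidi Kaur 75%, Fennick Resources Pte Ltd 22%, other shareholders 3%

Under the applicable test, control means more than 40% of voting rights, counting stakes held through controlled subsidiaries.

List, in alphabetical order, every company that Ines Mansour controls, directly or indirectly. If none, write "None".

None

Ines's largest direct stake is 29% in Fennick, which does not meet the threshold.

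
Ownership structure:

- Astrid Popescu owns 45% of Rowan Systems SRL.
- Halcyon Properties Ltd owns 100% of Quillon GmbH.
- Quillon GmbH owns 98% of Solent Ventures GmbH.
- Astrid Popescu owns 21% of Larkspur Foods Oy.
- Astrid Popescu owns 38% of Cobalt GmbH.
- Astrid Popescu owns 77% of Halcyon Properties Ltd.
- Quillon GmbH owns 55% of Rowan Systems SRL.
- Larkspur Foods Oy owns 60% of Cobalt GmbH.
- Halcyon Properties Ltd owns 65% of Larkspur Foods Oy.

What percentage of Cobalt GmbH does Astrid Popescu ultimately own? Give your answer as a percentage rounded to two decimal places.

80.63%

Astrid reaches Cobalt along 3 paths.
Via Larkspur: 21% × 60% = 12.6%.
Via Halcyon → Larkspur: 77% × 65% × 60% = 30.03%.
Direct stake: 38% = 38%.
Total: 12.6% + 30.03% + 38% = 80.63%.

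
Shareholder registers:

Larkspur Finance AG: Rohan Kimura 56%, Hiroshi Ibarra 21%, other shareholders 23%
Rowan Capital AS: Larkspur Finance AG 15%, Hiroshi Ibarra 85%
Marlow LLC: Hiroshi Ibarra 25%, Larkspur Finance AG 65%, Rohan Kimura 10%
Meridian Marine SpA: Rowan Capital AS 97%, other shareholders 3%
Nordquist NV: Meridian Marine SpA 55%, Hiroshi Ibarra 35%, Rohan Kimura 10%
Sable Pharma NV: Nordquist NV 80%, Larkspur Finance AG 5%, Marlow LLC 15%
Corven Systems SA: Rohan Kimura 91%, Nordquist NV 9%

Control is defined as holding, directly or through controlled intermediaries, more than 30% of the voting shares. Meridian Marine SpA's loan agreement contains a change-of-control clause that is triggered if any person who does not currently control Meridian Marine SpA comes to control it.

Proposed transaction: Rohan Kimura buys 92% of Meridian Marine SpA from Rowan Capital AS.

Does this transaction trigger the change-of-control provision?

The purchase adds only to Rohan's holdings (Rowan's stake shrinks), so Rohan is the only person who could newly come to control Meridian.
Rohan holds 56% of Larkspur, so Rohan controls Larkspur.
Larkspur and Rohan together hold 65% + 10% = 75% of Marlow, so Rohan controls Marlow.
Rohan holds 91% of Corven, so Rohan controls Corven.
Neither Rohan nor any entity Rohan controls holds any voting interest in Meridian.
So before the transaction, Rohan does not control Meridian.
After the purchase, Rohan holds 92% of Meridian directly, and Rowan's stake falls to 5%.
Rohan holds 92% of Meridian, so Rohan controls Meridian.
Rohan did not control Meridian before and does after, so the clause is triggered.

Yes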